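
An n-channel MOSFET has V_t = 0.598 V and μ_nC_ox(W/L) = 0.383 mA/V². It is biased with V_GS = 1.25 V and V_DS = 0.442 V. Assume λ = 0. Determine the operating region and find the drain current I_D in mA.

Triode; I_D = 0.0730 mA

V_ov = V_GS − V_t = 1.25 − 0.598 = 0.652 V.
Since V_DS = 0.442 V < V_ov = 0.652 V, the device is in the triode region.
I_D = k_n [V_ov · V_DS − ½ V_DS²] = 0.383 × [0.652 × 0.442 − 0.5 × 0.442²] = 0.073 mA.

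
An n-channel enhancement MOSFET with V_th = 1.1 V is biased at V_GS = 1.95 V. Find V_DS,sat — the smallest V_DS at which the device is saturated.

V_DS,sat = 0.850 V

The boundary between triode and saturation is V_DS = V_GS − V_th = V_ov.
V_ov = 1.95 − 1.1 = 0.85 V.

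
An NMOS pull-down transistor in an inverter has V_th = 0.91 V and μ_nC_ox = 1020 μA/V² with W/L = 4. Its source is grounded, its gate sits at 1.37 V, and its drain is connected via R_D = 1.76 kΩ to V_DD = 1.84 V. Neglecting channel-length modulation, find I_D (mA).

V_GS = V_G = 1.37 V, so V_ov = 1.37 − 0.91 = 0.46 V.
k_n = μ_nC_ox · (W/L) = 4.08 mA/V².
Assume saturation: I_D = ½ k_n V_ov² = 0.5 × 4.08 × 0.46² = 0.432 mA, giving V_DS = V_DD − I_D R_D = 1.84 − 0.432 × 1.76 = 1.08 V.
V_DS = 1.08 V ≥ V_ov = 0.46 V, confirming saturation.

I_D = 0.432 mA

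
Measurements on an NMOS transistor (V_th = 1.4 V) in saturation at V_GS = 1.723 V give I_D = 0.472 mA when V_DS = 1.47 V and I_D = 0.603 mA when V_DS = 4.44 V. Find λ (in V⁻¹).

With V_GS fixed, I_D ∝ (1 + λ V_DS) in saturation, so I_D2/I_D1 = (1 + λ V_DS2)/(1 + λ V_DS1).
0.603/0.472 = 1.278 = (1 + 4.44 λ)/(1 + 1.47 λ).
Solving: λ (I_D1 V_DS2 − I_D2 V_DS1) = I_D2 − I_D1, so λ = (0.603 − 0.472) / (0.472 × 4.44 − 0.603 × 1.47) = 0.131 / 1.21 = 0.108 V⁻¹.

λ = 0.108 V⁻¹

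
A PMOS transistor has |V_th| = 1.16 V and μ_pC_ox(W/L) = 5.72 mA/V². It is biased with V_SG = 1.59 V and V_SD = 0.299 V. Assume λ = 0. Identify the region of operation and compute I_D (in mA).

Triode; I_D = 0.480 mA

V_ov = V_SG − |V_th| = 1.59 − 1.16 = 0.43 V.
Since V_SD = 0.299 V < V_ov = 0.43 V, the device is in the triode region.
I_D = k_p [V_ov · V_SD − ½ V_SD²] = 5.72 × [0.43 × 0.299 − 0.5 × 0.299²] = 0.48 mA.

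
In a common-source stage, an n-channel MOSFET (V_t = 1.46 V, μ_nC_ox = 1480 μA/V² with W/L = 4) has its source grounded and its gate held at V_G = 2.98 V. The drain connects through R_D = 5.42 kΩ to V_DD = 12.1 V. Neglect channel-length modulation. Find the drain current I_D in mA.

I_D = 2.18 mA

V_GS = V_G = 2.98 V, so V_ov = 2.98 − 1.46 = 1.52 V.
k_n = μ_nC_ox · (W/L) = 5.92 mA/V².
Assume saturation: I_D = ½ k_n V_ov² = 0.5 × 5.92 × 1.52² = 6.84 mA, giving V_DS = V_DD − I_D R_D = 12.1 − 6.84 × 5.42 = -25 V.
But -25 V < V_ov = 1.52 V, so the device is actually in triode.
In triode I_D = k_n[V_ov V_DS − ½ V_DS²] and I_D = (V_DD − V_DS)/R_D. Equating: 16 V_DS² − 49.77 V_DS + 12.1 = 0, giving V_DS = 0.266 V (the root below V_ov).
I_D = (12.1 − 0.266) / 5.42 = 2.18 mA.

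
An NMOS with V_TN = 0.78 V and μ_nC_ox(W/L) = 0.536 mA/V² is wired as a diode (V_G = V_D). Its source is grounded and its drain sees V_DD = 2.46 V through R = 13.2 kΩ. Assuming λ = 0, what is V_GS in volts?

V_GS = 1.34 V

With gate tied to drain, V_GS = V_DS ≥ V_GS − V_TN, so the device is in saturation.
KCL at the drain: ½ k_n (V_GS − V_TN)² = (V_DD − V_GS)/R.
Let x = V_GS − 0.78. Then 3.54 x² + x − 1.68 = 0, giving x = 0.562 V (positive root), so V_GS = 1.34 V.
I_D = (V_DD − V_GS)/R = (2.46 − 1.34) / 13.2 = 0.0847 mA.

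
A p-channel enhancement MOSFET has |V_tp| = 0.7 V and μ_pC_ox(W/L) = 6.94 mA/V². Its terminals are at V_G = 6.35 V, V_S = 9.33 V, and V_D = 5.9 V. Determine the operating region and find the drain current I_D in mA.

Saturation; I_D = 18.0 mA

V_SG = V_S − V_G = 9.33 − 6.35 = 2.98 V; V_SD = V_S − V_D = 9.33 − 5.9 = 3.43 V.
V_ov = V_SG − |V_tp| = 2.98 − 0.7 = 2.28 V.
Since V_SD = 3.43 V ≥ V_ov = 2.28 V, the device is in saturation.
I_D = ½ k_p V_ov² = 0.5 × 6.94 × 2.28² = 18 mA.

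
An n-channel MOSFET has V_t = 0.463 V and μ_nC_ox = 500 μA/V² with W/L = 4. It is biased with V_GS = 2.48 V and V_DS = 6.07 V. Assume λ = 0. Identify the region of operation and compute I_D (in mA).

k_n = μ_nC_ox · (W/L) = 2 mA/V².
V_ov = V_GS − V_t = 2.48 − 0.463 = 2.02 V.
Since V_DS = 6.07 V ≥ V_ov = 2.02 V, the device is in saturation.
I_D = ½ k_n V_ov² = 0.5 × 2 × 2.02² = 4.07 mA.

Saturation; I_D = 4.07 mA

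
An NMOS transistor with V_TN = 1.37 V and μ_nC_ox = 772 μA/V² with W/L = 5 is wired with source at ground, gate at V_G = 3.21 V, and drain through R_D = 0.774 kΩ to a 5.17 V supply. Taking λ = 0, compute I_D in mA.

I_D = 5.32 mA

V_GS = V_G = 3.21 V, so V_ov = 3.21 − 1.37 = 1.84 V.
k_n = μ_nC_ox · (W/L) = 3.86 mA/V².
Assume saturation: I_D = ½ k_n V_ov² = 0.5 × 3.86 × 1.84² = 6.53 mA, giving V_DS = V_DD − I_D R_D = 5.17 − 6.53 × 0.774 = 0.113 V.
But 0.113 V < V_ov = 1.84 V, so the device is actually in triode.
In triode I_D = k_n[V_ov V_DS − ½ V_DS²] and I_D = (V_DD − V_DS)/R_D. Equating: 1.49 V_DS² − 6.497 V_DS + 5.17 = 0, giving V_DS = 1.05 V (the root below V_ov).
I_D = (5.17 − 1.05) / 0.774 = 5.32 mA.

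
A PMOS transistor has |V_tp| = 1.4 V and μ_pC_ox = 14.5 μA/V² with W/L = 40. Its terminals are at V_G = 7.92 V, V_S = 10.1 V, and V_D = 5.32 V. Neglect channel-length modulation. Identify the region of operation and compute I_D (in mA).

Saturation; I_D = 0.176 mA

V_SG = V_S − V_G = 10.1 − 7.92 = 2.18 V; V_SD = V_S − V_D = 10.1 − 5.32 = 4.78 V.
k_p = μ_pC_ox · (W/L) = 0.58 mA/V².
V_ov = V_SG − |V_tp| = 2.18 − 1.4 = 0.78 V.
Since V_SD = 4.78 V ≥ V_ov = 0.78 V, the device is in saturation.
I_D = ½ k_p V_ov² = 0.5 × 0.58 × 0.78² = 0.176 mA.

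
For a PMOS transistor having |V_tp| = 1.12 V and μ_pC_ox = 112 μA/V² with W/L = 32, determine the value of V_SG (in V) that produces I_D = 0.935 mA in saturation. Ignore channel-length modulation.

V_SG = 1.84 V

k_p = μ_pC_ox · (W/L) = 3.584 mA/V².
In saturation I_D = ½ k_p (V_SG − |V_tp|)², so V_SG − |V_tp| = √(2 I_D / k_p) = √(2 × 0.935 / 3.584) = 0.722 V.
V_SG = 1.12 + 0.722 = 1.84 V.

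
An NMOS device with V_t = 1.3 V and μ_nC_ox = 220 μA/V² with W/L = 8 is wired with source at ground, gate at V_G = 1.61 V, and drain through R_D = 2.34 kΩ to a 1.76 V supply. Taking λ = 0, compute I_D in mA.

I_D = 0.0846 mA

V_GS = V_G = 1.61 V, so V_ov = 1.61 − 1.3 = 0.31 V.
k_n = μ_nC_ox · (W/L) = 1.76 mA/V².
Assume saturation: I_D = ½ k_n V_ov² = 0.5 × 1.76 × 0.31² = 0.0846 mA, giving V_DS = V_DD − I_D R_D = 1.76 − 0.0846 × 2.34 = 1.56 V.
V_DS = 1.56 V ≥ V_ov = 0.31 V, confirming saturation.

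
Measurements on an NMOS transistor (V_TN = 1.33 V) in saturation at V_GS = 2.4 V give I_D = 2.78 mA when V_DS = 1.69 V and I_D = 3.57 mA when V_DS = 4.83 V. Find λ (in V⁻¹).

λ = 0.107 V⁻¹

With V_GS fixed, I_D ∝ (1 + λ V_DS) in saturation, so I_D2/I_D1 = (1 + λ V_DS2)/(1 + λ V_DS1).
3.57/2.78 = 1.284 = (1 + 4.83 λ)/(1 + 1.69 λ).
Solving: λ (I_D1 V_DS2 − I_D2 V_DS1) = I_D2 − I_D1, so λ = (3.57 − 2.78) / (2.78 × 4.83 − 3.57 × 1.69) = 0.79 / 7.39 = 0.107 V⁻¹.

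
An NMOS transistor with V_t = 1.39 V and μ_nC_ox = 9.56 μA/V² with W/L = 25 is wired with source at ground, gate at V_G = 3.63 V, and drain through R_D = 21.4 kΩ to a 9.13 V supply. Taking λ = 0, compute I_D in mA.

I_D = 0.385 mA

V_GS = V_G = 3.63 V, so V_ov = 3.63 − 1.39 = 2.24 V.
k_n = μ_nC_ox · (W/L) = 0.239 mA/V².
Assume saturation: I_D = ½ k_n V_ov² = 0.5 × 0.239 × 2.24² = 0.6 mA, giving V_DS = V_DD − I_D R_D = 9.13 − 0.6 × 21.4 = -3.7 V.
But -3.7 V < V_ov = 2.24 V, so the device is actually in triode.
In triode I_D = k_n[V_ov V_DS − ½ V_DS²] and I_D = (V_DD − V_DS)/R_D. Equating: 2.56 V_DS² − 12.46 V_DS + 9.13 = 0, giving V_DS = 0.899 V (the root below V_ov).
I_D = (9.13 − 0.899) / 21.4 = 0.385 mA.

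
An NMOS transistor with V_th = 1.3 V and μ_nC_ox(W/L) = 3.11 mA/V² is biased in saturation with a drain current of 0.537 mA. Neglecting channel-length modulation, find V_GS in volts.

V_GS = 1.89 V

In saturation I_D = ½ k_n (V_GS − V_th)², so V_GS − V_th = √(2 I_D / k_n) = √(2 × 0.537 / 3.11) = 0.588 V.
V_GS = 1.3 + 0.588 = 1.89 V.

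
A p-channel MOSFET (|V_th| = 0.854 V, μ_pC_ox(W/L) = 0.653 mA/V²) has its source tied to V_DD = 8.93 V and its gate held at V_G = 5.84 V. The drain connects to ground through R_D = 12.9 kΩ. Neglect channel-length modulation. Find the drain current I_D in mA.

V_SG = V_DD − V_G = 8.93 − 5.84 = 3.09 V, so V_ov = 3.09 − 0.854 = 2.24 V.
Assume saturation: I_D = ½ k_p V_ov² = 0.5 × 0.653 × 2.24² = 1.63 mA, giving V_SD = V_DD − I_D R_D = 8.93 − 1.63 × 12.9 = -12.1 V.
But -12.1 V < V_ov = 2.24 V, so the device is actually in triode.
In triode I_D = k_p[V_ov V_SD − ½ V_SD²] and I_D = (V_DD − V_SD)/R_D. Equating: 4.21 V_SD² − 19.84 V_SD + 8.93 = 0, giving V_SD = 0.504 V (the root below V_ov).
I_D = (8.93 − 0.504) / 12.9 = 0.653 mA.

I_D = 0.653 mA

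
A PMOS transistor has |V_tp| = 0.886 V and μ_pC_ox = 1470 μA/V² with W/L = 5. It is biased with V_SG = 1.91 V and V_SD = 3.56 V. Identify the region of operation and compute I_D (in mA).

k_p = μ_pC_ox · (W/L) = 7.35 mA/V².
V_ov = V_SG − |V_tp| = 1.91 − 0.886 = 1.02 V.
Since V_SD = 3.56 V ≥ V_ov = 1.02 V, the device is in saturation.
I_D = ½ k_p V_ov² = 0.5 × 7.35 × 1.02² = 3.85 mA.

Saturation; I_D = 3.85 mA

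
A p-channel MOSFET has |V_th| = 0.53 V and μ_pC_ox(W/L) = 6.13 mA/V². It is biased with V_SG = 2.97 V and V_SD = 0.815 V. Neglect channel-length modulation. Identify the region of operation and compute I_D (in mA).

V_ov = V_SG − |V_th| = 2.97 − 0.53 = 2.44 V.
Since V_SD = 0.815 V < V_ov = 2.44 V, the device is in the triode region.
I_D = k_p [V_ov · V_SD − ½ V_SD²] = 6.13 × [2.44 × 0.815 − 0.5 × 0.815²] = 10.2 mA.

Triode; I_D = 10.2 mA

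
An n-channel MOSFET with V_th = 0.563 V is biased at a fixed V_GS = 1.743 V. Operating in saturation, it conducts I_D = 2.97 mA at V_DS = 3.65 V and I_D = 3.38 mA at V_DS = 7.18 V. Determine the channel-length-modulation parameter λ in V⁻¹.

With V_GS fixed, I_D ∝ (1 + λ V_DS) in saturation, so I_D2/I_D1 = (1 + λ V_DS2)/(1 + λ V_DS1).
3.38/2.97 = 1.138 = (1 + 7.18 λ)/(1 + 3.65 λ).
Solving: λ (I_D1 V_DS2 − I_D2 V_DS1) = I_D2 − I_D1, so λ = (3.38 − 2.97) / (2.97 × 7.18 − 3.38 × 3.65) = 0.41 / 8.99 = 0.0456 V⁻¹.

λ = 0.0456 V⁻¹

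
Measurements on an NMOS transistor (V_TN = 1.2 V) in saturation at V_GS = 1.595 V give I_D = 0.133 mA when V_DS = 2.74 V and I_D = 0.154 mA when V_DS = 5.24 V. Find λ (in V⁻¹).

λ = 0.0764 V⁻¹

With V_GS fixed, I_D ∝ (1 + λ V_DS) in saturation, so I_D2/I_D1 = (1 + λ V_DS2)/(1 + λ V_DS1).
0.154/0.133 = 1.158 = (1 + 5.24 λ)/(1 + 2.74 λ).
Solving: λ (I_D1 V_DS2 − I_D2 V_DS1) = I_D2 − I_D1, so λ = (0.154 − 0.133) / (0.133 × 5.24 − 0.154 × 2.74) = 0.021 / 0.275 = 0.0764 V⁻¹.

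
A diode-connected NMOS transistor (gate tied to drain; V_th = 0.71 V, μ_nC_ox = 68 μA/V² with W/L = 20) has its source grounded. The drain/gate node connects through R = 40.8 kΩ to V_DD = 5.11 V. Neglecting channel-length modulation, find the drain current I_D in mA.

I_D = 0.0985 mA

With gate tied to drain, V_GS = V_DS ≥ V_GS − V_th, so the device is in saturation.
k_n = μ_nC_ox · (W/L) = 1.36 mA/V².
KCL at the drain: ½ k_n (V_GS − V_th)² = (V_DD − V_GS)/R.
Let x = V_GS − 0.71. Then 27.7 x² + x − 4.4 = 0, giving x = 0.381 V (positive root), so V_GS = 1.09 V.
I_D = (V_DD − V_GS)/R = (5.11 − 1.09) / 40.8 = 0.0985 mA.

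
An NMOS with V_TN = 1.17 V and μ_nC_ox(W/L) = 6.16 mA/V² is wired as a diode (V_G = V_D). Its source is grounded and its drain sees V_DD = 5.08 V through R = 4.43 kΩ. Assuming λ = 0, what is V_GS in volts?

With gate tied to drain, V_GS = V_DS ≥ V_GS − V_TN, so the device is in saturation.
KCL at the drain: ½ k_n (V_GS − V_TN)² = (V_DD − V_GS)/R.
Let x = V_GS − 1.17. Then 13.6 x² + x − 3.91 = 0, giving x = 0.5 V (positive root), so V_GS = 1.67 V.
I_D = (V_DD − V_GS)/R = (5.08 − 1.67) / 4.43 = 0.77 mA.

V_GS = 1.67 V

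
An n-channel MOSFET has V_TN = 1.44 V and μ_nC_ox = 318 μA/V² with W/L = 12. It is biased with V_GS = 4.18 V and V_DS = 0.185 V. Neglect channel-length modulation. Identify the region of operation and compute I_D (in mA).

k_n = μ_nC_ox · (W/L) = 3.816 mA/V².
V_ov = V_GS − V_TN = 4.18 − 1.44 = 2.74 V.
Since V_DS = 0.185 V < V_ov = 2.74 V, the device is in the triode region.
I_D = k_n [V_ov · V_DS − ½ V_DS²] = 3.816 × [2.74 × 0.185 − 0.5 × 0.185²] = 1.87 mA.

Triode; I_D = 1.87 mA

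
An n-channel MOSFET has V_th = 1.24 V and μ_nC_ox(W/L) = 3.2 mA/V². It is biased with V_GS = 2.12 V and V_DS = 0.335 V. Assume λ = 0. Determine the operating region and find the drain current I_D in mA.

Triode; I_D = 0.764 mA

V_ov = V_GS − V_th = 2.12 − 1.24 = 0.88 V.
Since V_DS = 0.335 V < V_ov = 0.88 V, the device is in the triode region.
I_D = k_n [V_ov · V_DS − ½ V_DS²] = 3.2 × [0.88 × 0.335 − 0.5 × 0.335²] = 0.764 mA.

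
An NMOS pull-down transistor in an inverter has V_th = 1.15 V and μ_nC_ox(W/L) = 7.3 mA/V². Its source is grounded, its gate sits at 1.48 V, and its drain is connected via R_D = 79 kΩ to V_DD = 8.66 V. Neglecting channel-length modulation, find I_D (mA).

I_D = 0.109 mA

V_GS = V_G = 1.48 V, so V_ov = 1.48 − 1.15 = 0.33 V.
Assume saturation: I_D = ½ k_n V_ov² = 0.5 × 7.3 × 0.33² = 0.397 mA, giving V_DS = V_DD − I_D R_D = 8.66 − 0.397 × 79 = -22.7 V.
But -22.7 V < V_ov = 0.33 V, so the device is actually in triode.
In triode I_D = k_n[V_ov V_DS − ½ V_DS²] and I_D = (V_DD − V_DS)/R_D. Equating: 288 V_DS² − 191.3 V_DS + 8.66 = 0, giving V_DS = 0.0489 V (the root below V_ov).
I_D = (8.66 − 0.0489) / 79 = 0.109 mA.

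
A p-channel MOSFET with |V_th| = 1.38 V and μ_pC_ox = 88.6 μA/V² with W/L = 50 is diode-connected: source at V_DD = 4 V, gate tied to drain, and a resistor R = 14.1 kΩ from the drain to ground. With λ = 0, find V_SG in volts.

With gate tied to drain, V_SG = V_SD ≥ V_SG − |V_th|, so the device is in saturation.
k_p = μ_pC_ox · (W/L) = 4.43 mA/V².
KCL at the drain: ½ k_p (V_SG − |V_th|)² = (V_DD − V_SG)/R.
Let x = V_SG − 1.38. Then 31.2 x² + x − 2.62 = 0, giving x = 0.274 V (positive root), so V_SG = 1.65 V.
I_D = (V_DD − V_SG)/R = (4 − 1.65) / 14.1 = 0.166 mA.

V_SG = 1.65 V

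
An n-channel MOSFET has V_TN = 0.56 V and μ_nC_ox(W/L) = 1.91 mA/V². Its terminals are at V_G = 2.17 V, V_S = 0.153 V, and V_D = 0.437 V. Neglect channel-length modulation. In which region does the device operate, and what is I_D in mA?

Triode; I_D = 0.713 mA

V_GS = V_G − V_S = 2.17 − 0.153 = 2.02 V; V_DS = V_D − V_S = 0.437 − 0.153 = 0.284 V.
V_ov = V_GS − V_TN = 2.02 − 0.56 = 1.46 V.
Since V_DS = 0.284 V < V_ov = 1.46 V, the device is in the triode region.
I_D = k_n [V_ov · V_DS − ½ V_DS²] = 1.91 × [1.46 × 0.284 − 0.5 × 0.284²] = 0.713 mA.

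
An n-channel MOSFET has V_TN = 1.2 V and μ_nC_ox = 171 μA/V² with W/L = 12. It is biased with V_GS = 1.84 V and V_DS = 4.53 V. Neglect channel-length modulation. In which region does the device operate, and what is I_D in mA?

Saturation; I_D = 0.420 mA

k_n = μ_nC_ox · (W/L) = 2.052 mA/V².
V_ov = V_GS − V_TN = 1.84 − 1.2 = 0.64 V.
Since V_DS = 4.53 V ≥ V_ov = 0.64 V, the device is in saturation.
I_D = ½ k_n V_ov² = 0.5 × 2.052 × 0.64² = 0.42 mA.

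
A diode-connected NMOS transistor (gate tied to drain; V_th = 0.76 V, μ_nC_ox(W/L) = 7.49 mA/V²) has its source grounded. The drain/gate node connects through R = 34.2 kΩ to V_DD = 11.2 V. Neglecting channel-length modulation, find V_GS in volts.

V_GS = 1.04 V

With gate tied to drain, V_GS = V_DS ≥ V_GS − V_th, so the device is in saturation.
KCL at the drain: ½ k_n (V_GS − V_th)² = (V_DD − V_GS)/R.
Let x = V_GS − 0.76. Then 128 x² + x − 10.44 = 0, giving x = 0.282 V (positive root), so V_GS = 1.04 V.
I_D = (V_DD − V_GS)/R = (11.2 − 1.04) / 34.2 = 0.297 mA.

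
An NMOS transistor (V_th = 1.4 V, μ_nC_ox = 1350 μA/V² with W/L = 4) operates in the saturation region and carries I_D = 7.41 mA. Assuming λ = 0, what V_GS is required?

V_GS = 3.06 V

k_n = μ_nC_ox · (W/L) = 5.4 mA/V².
In saturation I_D = ½ k_n (V_GS − V_th)², so V_GS − V_th = √(2 I_D / k_n) = √(2 × 7.41 / 5.4) = 1.66 V.
V_GS = 1.4 + 1.66 = 3.06 V.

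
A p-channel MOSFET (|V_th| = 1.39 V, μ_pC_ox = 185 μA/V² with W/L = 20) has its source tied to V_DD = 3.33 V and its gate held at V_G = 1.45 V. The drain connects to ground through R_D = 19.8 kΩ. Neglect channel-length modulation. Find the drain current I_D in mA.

I_D = 0.163 mA

V_SG = V_DD − V_G = 3.33 − 1.45 = 1.88 V, so V_ov = 1.88 − 1.39 = 0.49 V.
k_p = μ_pC_ox · (W/L) = 3.7 mA/V².
Assume saturation: I_D = ½ k_p V_ov² = 0.5 × 3.7 × 0.49² = 0.444 mA, giving V_SD = V_DD − I_D R_D = 3.33 − 0.444 × 19.8 = -5.46 V.
But -5.46 V < V_ov = 0.49 V, so the device is actually in triode.
In triode I_D = k_p[V_ov V_SD − ½ V_SD²] and I_D = (V_DD − V_SD)/R_D. Equating: 36.6 V_SD² − 36.9 V_SD + 3.33 = 0, giving V_SD = 0.1 V (the root below V_ov).
I_D = (3.33 − 0.1) / 19.8 = 0.163 mA.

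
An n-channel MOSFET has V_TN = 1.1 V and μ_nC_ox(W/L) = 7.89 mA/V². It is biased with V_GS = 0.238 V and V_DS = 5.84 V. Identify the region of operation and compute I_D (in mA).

V_GS = 0.238 V < V_TN = 1.1 V, so the transistor is in cutoff.

Cutoff; I_D = 0 mA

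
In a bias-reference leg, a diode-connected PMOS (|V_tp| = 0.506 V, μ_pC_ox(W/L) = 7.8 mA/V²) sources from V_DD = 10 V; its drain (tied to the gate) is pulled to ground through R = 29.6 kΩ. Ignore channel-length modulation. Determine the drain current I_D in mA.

With gate tied to drain, V_SG = V_SD ≥ V_SG − |V_tp|, so the device is in saturation.
KCL at the drain: ½ k_p (V_SG − |V_tp|)² = (V_DD − V_SG)/R.
Let x = V_SG − 0.506. Then 115 x² + x − 9.494 = 0, giving x = 0.282 V (positive root), so V_SG = 0.788 V.
I_D = (V_DD − V_SG)/R = (10 − 0.788) / 29.6 = 0.311 mA.

I_D = 0.311 mA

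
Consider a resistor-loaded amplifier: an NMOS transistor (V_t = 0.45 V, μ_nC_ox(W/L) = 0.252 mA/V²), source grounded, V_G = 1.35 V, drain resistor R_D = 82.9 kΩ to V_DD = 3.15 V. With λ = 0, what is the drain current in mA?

I_D = 0.0359 mA

V_GS = V_G = 1.35 V, so V_ov = 1.35 − 0.45 = 0.9 V.
Assume saturation: I_D = ½ k_n V_ov² = 0.5 × 0.252 × 0.9² = 0.102 mA, giving V_DS = V_DD − I_D R_D = 3.15 − 0.102 × 82.9 = -5.31 V.
But -5.31 V < V_ov = 0.9 V, so the device is actually in triode.
In triode I_D = k_n[V_ov V_DS − ½ V_DS²] and I_D = (V_DD − V_DS)/R_D. Equating: 10.4 V_DS² − 19.8 V_DS + 3.15 = 0, giving V_DS = 0.175 V (the root below V_ov).
I_D = (3.15 − 0.175) / 82.9 = 0.0359 mA.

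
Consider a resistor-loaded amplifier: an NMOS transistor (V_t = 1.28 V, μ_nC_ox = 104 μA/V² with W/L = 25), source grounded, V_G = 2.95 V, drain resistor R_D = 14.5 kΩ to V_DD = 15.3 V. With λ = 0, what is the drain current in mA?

V_GS = V_G = 2.95 V, so V_ov = 2.95 − 1.28 = 1.67 V.
k_n = μ_nC_ox · (W/L) = 2.6 mA/V².
Assume saturation: I_D = ½ k_n V_ov² = 0.5 × 2.6 × 1.67² = 3.63 mA, giving V_DS = V_DD − I_D R_D = 15.3 − 3.63 × 14.5 = -37.3 V.
But -37.3 V < V_ov = 1.67 V, so the device is actually in triode.
In triode I_D = k_n[V_ov V_DS − ½ V_DS²] and I_D = (V_DD − V_DS)/R_D. Equating: 18.9 V_DS² − 63.96 V_DS + 15.3 = 0, giving V_DS = 0.259 V (the root below V_ov).
I_D = (15.3 − 0.259) / 14.5 = 1.04 mA.

I_D = 1.04 mA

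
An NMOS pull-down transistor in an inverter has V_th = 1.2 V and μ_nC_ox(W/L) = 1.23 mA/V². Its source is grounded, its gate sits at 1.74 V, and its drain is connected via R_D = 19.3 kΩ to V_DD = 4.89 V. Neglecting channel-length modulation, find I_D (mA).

I_D = 0.179 mA

V_GS = V_G = 1.74 V, so V_ov = 1.74 − 1.2 = 0.54 V.
Assume saturation: I_D = ½ k_n V_ov² = 0.5 × 1.23 × 0.54² = 0.179 mA, giving V_DS = V_DD − I_D R_D = 4.89 − 0.179 × 19.3 = 1.43 V.
V_DS = 1.43 V ≥ V_ov = 0.54 V, confirming saturation.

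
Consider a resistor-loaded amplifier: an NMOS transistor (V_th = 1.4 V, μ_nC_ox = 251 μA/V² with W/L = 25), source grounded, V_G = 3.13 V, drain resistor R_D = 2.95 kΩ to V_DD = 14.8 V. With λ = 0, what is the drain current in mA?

V_GS = V_G = 3.13 V, so V_ov = 3.13 − 1.4 = 1.73 V.
k_n = μ_nC_ox · (W/L) = 6.275 mA/V².
Assume saturation: I_D = ½ k_n V_ov² = 0.5 × 6.275 × 1.73² = 9.39 mA, giving V_DS = V_DD − I_D R_D = 14.8 − 9.39 × 2.95 = -12.9 V.
But -12.9 V < V_ov = 1.73 V, so the device is actually in triode.
In triode I_D = k_n[V_ov V_DS − ½ V_DS²] and I_D = (V_DD − V_DS)/R_D. Equating: 9.26 V_DS² − 33.02 V_DS + 14.8 = 0, giving V_DS = 0.526 V (the root below V_ov).
I_D = (14.8 − 0.526) / 2.95 = 4.84 mA.

I_D = 4.84 mA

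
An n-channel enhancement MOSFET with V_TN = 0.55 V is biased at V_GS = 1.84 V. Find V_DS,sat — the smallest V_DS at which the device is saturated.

V_DS,sat = 1.29 V

The boundary between triode and saturation is V_DS = V_GS − V_TN = V_ov.
V_ov = 1.84 − 0.55 = 1.29 V.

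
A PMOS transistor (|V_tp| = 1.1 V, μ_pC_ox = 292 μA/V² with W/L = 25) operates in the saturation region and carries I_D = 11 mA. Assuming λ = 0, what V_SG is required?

V_SG = 2.84 V

k_p = μ_pC_ox · (W/L) = 7.3 mA/V².
In saturation I_D = ½ k_p (V_SG − |V_tp|)², so V_SG − |V_tp| = √(2 I_D / k_p) = √(2 × 11 / 7.3) = 1.74 V.
V_SG = 1.1 + 1.74 = 2.84 V.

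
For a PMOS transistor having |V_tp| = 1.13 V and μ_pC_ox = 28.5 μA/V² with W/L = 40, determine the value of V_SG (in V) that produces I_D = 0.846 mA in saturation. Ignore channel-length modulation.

V_SG = 2.35 V

k_p = μ_pC_ox · (W/L) = 1.14 mA/V².
In saturation I_D = ½ k_p (V_SG − |V_tp|)², so V_SG − |V_tp| = √(2 I_D / k_p) = √(2 × 0.846 / 1.14) = 1.22 V.
V_SG = 1.13 + 1.22 = 2.35 V.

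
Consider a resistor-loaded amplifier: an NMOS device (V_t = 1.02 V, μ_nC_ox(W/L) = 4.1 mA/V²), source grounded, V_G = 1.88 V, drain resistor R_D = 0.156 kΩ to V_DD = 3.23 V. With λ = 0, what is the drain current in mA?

I_D = 1.52 mA

V_GS = V_G = 1.88 V, so V_ov = 1.88 − 1.02 = 0.86 V.
Assume saturation: I_D = ½ k_n V_ov² = 0.5 × 4.1 × 0.86² = 1.52 mA, giving V_DS = V_DD − I_D R_D = 3.23 − 1.52 × 0.156 = 2.99 V.
V_DS = 2.99 V ≥ V_ov = 0.86 V, confirming saturation.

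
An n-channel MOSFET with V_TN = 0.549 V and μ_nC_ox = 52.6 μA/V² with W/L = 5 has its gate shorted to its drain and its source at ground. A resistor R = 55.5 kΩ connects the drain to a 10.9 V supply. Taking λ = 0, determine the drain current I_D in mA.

I_D = 0.166 mA

With gate tied to drain, V_GS = V_DS ≥ V_GS − V_TN, so the device is in saturation.
k_n = μ_nC_ox · (W/L) = 0.263 mA/V².
KCL at the drain: ½ k_n (V_GS − V_TN)² = (V_DD − V_GS)/R.
Let x = V_GS − 0.549. Then 7.3 x² + x − 10.35 = 0, giving x = 1.12 V (positive root), so V_GS = 1.67 V.
I_D = (V_DD − V_GS)/R = (10.9 − 1.67) / 55.5 = 0.166 mA.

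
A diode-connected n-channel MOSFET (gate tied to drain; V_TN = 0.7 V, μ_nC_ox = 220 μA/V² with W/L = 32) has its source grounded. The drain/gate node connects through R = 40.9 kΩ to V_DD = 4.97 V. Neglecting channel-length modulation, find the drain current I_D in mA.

With gate tied to drain, V_GS = V_DS ≥ V_GS − V_TN, so the device is in saturation.
k_n = μ_nC_ox · (W/L) = 7.04 mA/V².
KCL at the drain: ½ k_n (V_GS − V_TN)² = (V_DD − V_GS)/R.
Let x = V_GS − 0.7. Then 144 x² + x − 4.27 = 0, giving x = 0.169 V (positive root), so V_GS = 0.869 V.
I_D = (V_DD − V_GS)/R = (4.97 − 0.869) / 40.9 = 0.1 mA.

I_D = 0.100 mA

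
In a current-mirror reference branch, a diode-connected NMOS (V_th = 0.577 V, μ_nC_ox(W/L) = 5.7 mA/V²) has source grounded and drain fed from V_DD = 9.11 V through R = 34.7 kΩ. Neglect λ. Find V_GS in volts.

With gate tied to drain, V_GS = V_DS ≥ V_GS − V_th, so the device is in saturation.
KCL at the drain: ½ k_n (V_GS − V_th)² = (V_DD − V_GS)/R.
Let x = V_GS − 0.577. Then 98.9 x² + x − 8.533 = 0, giving x = 0.289 V (positive root), so V_GS = 0.866 V.
I_D = (V_DD − V_GS)/R = (9.11 − 0.866) / 34.7 = 0.238 mA.

V_GS = 0.866 V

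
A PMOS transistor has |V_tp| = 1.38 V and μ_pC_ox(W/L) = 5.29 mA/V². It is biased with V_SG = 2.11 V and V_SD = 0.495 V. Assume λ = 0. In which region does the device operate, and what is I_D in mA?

Triode; I_D = 1.26 mA

V_ov = V_SG − |V_tp| = 2.11 − 1.38 = 0.73 V.
Since V_SD = 0.495 V < V_ov = 0.73 V, the device is in the triode region.
I_D = k_p [V_ov · V_SD − ½ V_SD²] = 5.29 × [0.73 × 0.495 − 0.5 × 0.495²] = 1.26 mA.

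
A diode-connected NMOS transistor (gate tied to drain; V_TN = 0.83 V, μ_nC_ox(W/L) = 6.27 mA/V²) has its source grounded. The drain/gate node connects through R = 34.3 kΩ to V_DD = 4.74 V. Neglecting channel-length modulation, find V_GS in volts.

V_GS = 1.02 V

With gate tied to drain, V_GS = V_DS ≥ V_GS − V_TN, so the device is in saturation.
KCL at the drain: ½ k_n (V_GS − V_TN)² = (V_DD − V_GS)/R.
Let x = V_GS − 0.83. Then 108 x² + x − 3.91 = 0, giving x = 0.186 V (positive root), so V_GS = 1.02 V.
I_D = (V_DD − V_GS)/R = (4.74 − 1.02) / 34.3 = 0.109 mA.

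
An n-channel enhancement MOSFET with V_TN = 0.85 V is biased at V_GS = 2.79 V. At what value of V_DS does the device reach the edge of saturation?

The boundary between triode and saturation is V_DS = V_GS − V_TN = V_ov.
V_ov = 2.79 − 0.85 = 1.94 V.

V_DS,sat = 1.94 V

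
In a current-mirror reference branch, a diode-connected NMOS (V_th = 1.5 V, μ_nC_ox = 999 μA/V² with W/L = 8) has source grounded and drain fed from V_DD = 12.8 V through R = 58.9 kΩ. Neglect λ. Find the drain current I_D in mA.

With gate tied to drain, V_GS = V_DS ≥ V_GS − V_th, so the device is in saturation.
k_n = μ_nC_ox · (W/L) = 7.992 mA/V².
KCL at the drain: ½ k_n (V_GS − V_th)² = (V_DD − V_GS)/R.
Let x = V_GS − 1.5. Then 235 x² + x − 11.3 = 0, giving x = 0.217 V (positive root), so V_GS = 1.72 V.
I_D = (V_DD − V_GS)/R = (12.8 − 1.72) / 58.9 = 0.188 mA.

I_D = 0.188 mA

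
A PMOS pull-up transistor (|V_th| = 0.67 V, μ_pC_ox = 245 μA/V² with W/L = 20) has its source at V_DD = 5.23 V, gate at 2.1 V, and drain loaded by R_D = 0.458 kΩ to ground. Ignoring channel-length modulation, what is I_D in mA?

I_D = 9.32 mA

V_SG = V_DD − V_G = 5.23 − 2.1 = 3.13 V, so V_ov = 3.13 − 0.67 = 2.46 V.
k_p = μ_pC_ox · (W/L) = 4.9 mA/V².
Assume saturation: I_D = ½ k_p V_ov² = 0.5 × 4.9 × 2.46² = 14.8 mA, giving V_SD = V_DD − I_D R_D = 5.23 − 14.8 × 0.458 = -1.56 V.
But -1.56 V < V_ov = 2.46 V, so the device is actually in triode.
In triode I_D = k_p[V_ov V_SD − ½ V_SD²] and I_D = (V_DD − V_SD)/R_D. Equating: 1.12 V_SD² − 6.521 V_SD + 5.23 = 0, giving V_SD = 0.961 V (the root below V_ov).
I_D = (5.23 − 0.961) / 0.458 = 9.32 mA.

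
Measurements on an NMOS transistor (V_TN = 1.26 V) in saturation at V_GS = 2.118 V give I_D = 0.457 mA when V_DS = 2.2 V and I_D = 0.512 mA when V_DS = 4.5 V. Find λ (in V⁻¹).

With V_GS fixed, I_D ∝ (1 + λ V_DS) in saturation, so I_D2/I_D1 = (1 + λ V_DS2)/(1 + λ V_DS1).
0.512/0.457 = 1.12 = (1 + 4.5 λ)/(1 + 2.2 λ).
Solving: λ (I_D1 V_DS2 − I_D2 V_DS1) = I_D2 − I_D1, so λ = (0.512 − 0.457) / (0.457 × 4.5 − 0.512 × 2.2) = 0.055 / 0.93 = 0.0591 V⁻¹.

λ = 0.0591 V⁻¹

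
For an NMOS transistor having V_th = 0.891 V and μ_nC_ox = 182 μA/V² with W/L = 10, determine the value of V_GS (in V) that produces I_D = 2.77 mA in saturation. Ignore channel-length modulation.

V_GS = 2.64 V

k_n = μ_nC_ox · (W/L) = 1.82 mA/V².
In saturation I_D = ½ k_n (V_GS − V_th)², so V_GS − V_th = √(2 I_D / k_n) = √(2 × 2.77 / 1.82) = 1.74 V.
V_GS = 0.891 + 1.74 = 2.64 V.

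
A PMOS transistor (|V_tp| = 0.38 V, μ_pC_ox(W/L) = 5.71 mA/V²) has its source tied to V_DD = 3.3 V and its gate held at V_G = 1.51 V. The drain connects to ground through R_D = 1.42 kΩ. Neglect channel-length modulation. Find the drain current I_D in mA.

I_D = 2.12 mA

V_SG = V_DD − V_G = 3.3 − 1.51 = 1.79 V, so V_ov = 1.79 − 0.38 = 1.41 V.
Assume saturation: I_D = ½ k_p V_ov² = 0.5 × 5.71 × 1.41² = 5.68 mA, giving V_SD = V_DD − I_D R_D = 3.3 − 5.68 × 1.42 = -4.76 V.
But -4.76 V < V_ov = 1.41 V, so the device is actually in triode.
In triode I_D = k_p[V_ov V_SD − ½ V_SD²] and I_D = (V_DD − V_SD)/R_D. Equating: 4.05 V_SD² − 12.43 V_SD + 3.3 = 0, giving V_SD = 0.294 V (the root below V_ov).
I_D = (3.3 − 0.294) / 1.42 = 2.12 mA.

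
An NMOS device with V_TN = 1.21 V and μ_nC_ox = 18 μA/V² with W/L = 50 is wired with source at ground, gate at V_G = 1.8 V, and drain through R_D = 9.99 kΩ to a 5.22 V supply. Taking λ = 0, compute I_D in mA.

I_D = 0.157 mA

V_GS = V_G = 1.8 V, so V_ov = 1.8 − 1.21 = 0.59 V.
k_n = μ_nC_ox · (W/L) = 0.9 mA/V².
Assume saturation: I_D = ½ k_n V_ov² = 0.5 × 0.9 × 0.59² = 0.157 mA, giving V_DS = V_DD − I_D R_D = 5.22 − 0.157 × 9.99 = 3.66 V.
V_DS = 3.66 V ≥ V_ov = 0.59 V, confirming saturation.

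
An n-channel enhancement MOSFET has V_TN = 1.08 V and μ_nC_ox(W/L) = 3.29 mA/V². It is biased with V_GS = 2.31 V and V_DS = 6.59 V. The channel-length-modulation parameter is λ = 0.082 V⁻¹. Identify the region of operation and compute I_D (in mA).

V_ov = V_GS − V_TN = 2.31 − 1.08 = 1.23 V.
Since V_DS = 6.59 V ≥ V_ov = 1.23 V, the device is in saturation.
I_D = ½ k_n V_ov² (1 + λ V_DS) = 0.5 × 3.29 × 1.23² × (1 + 0.082 × 6.59) = 3.83 mA.

Saturation; I_D = 3.83 mA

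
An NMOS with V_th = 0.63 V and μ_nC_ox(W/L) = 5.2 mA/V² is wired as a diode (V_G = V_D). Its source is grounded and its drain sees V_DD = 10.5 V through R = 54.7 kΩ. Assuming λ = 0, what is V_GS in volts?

With gate tied to drain, V_GS = V_DS ≥ V_GS − V_th, so the device is in saturation.
KCL at the drain: ½ k_n (V_GS − V_th)² = (V_DD − V_GS)/R.
Let x = V_GS − 0.63. Then 142 x² + x − 9.87 = 0, giving x = 0.26 V (positive root), so V_GS = 0.89 V.
I_D = (V_DD − V_GS)/R = (10.5 − 0.89) / 54.7 = 0.176 mA.

V_GS = 0.890 V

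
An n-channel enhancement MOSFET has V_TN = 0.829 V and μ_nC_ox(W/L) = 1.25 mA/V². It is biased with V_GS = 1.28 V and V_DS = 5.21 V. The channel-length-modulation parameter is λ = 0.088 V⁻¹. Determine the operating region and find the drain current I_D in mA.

Saturation; I_D = 0.185 mA

V_ov = V_GS − V_TN = 1.28 − 0.829 = 0.451 V.
Since V_DS = 5.21 V ≥ V_ov = 0.451 V, the device is in saturation.
I_D = ½ k_n V_ov² (1 + λ V_DS) = 0.5 × 1.25 × 0.451² × (1 + 0.088 × 5.21) = 0.185 mA.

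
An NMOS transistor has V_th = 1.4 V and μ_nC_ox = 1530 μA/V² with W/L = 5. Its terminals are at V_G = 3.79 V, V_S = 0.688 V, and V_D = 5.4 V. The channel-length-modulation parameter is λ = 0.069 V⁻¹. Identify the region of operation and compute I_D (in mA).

V_GS = V_G − V_S = 3.79 − 0.688 = 3.1 V; V_DS = V_D − V_S = 5.4 − 0.688 = 4.71 V.
k_n = μ_nC_ox · (W/L) = 7.65 mA/V².
V_ov = V_GS − V_th = 3.1 − 1.4 = 1.7 V.
Since V_DS = 4.71 V ≥ V_ov = 1.7 V, the device is in saturation.
I_D = ½ k_n V_ov² (1 + λ V_DS) = 0.5 × 7.65 × 1.7² × (1 + 0.069 × 4.71) = 14.7 mA.

Saturation; I_D = 14.7 mA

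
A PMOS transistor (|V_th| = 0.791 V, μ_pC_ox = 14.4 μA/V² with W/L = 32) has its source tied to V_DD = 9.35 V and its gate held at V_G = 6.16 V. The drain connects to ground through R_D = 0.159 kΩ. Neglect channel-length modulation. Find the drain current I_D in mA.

I_D = 1.33 mA

V_SG = V_DD − V_G = 9.35 − 6.16 = 3.19 V, so V_ov = 3.19 − 0.791 = 2.4 V.
k_p = μ_pC_ox · (W/L) = 0.4608 mA/V².
Assume saturation: I_D = ½ k_p V_ov² = 0.5 × 0.4608 × 2.4² = 1.33 mA, giving V_SD = V_DD − I_D R_D = 9.35 − 1.33 × 0.159 = 9.14 V.
V_SD = 9.14 V ≥ V_ov = 2.4 V, confirming saturation.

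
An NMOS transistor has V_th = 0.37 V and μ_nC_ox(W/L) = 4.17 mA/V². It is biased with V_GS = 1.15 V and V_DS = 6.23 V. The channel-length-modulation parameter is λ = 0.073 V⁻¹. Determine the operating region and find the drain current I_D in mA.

V_ov = V_GS − V_th = 1.15 − 0.37 = 0.78 V.
Since V_DS = 6.23 V ≥ V_ov = 0.78 V, the device is in saturation.
I_D = ½ k_n V_ov² (1 + λ V_DS) = 0.5 × 4.17 × 0.78² × (1 + 0.073 × 6.23) = 1.85 mA.

Saturation; I_D = 1.85 mA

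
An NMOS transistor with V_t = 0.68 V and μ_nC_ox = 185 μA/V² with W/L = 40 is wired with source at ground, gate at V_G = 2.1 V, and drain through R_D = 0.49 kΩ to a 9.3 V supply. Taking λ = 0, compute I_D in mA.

V_GS = V_G = 2.1 V, so V_ov = 2.1 − 0.68 = 1.42 V.
k_n = μ_nC_ox · (W/L) = 7.4 mA/V².
Assume saturation: I_D = ½ k_n V_ov² = 0.5 × 7.4 × 1.42² = 7.46 mA, giving V_DS = V_DD − I_D R_D = 9.3 − 7.46 × 0.49 = 5.64 V.
V_DS = 5.64 V ≥ V_ov = 1.42 V, confirming saturation.

I_D = 7.46 mA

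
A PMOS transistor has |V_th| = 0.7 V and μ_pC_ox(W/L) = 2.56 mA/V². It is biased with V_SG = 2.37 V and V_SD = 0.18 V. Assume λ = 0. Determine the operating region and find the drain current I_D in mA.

Triode; I_D = 0.728 mA

V_ov = V_SG − |V_th| = 2.37 − 0.7 = 1.67 V.
Since V_SD = 0.18 V < V_ov = 1.67 V, the device is in the triode region.
I_D = k_p [V_ov · V_SD − ½ V_SD²] = 2.56 × [1.67 × 0.18 − 0.5 × 0.18²] = 0.728 mA.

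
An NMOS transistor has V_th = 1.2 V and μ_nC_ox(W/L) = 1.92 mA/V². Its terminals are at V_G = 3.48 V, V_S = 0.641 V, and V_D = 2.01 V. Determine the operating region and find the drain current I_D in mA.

Triode; I_D = 2.51 mA

V_GS = V_G − V_S = 3.48 − 0.641 = 2.84 V; V_DS = V_D − V_S = 2.01 − 0.641 = 1.37 V.
V_ov = V_GS − V_th = 2.84 − 1.2 = 1.64 V.
Since V_DS = 1.37 V < V_ov = 1.64 V, the device is in the triode region.
I_D = k_n [V_ov · V_DS − ½ V_DS²] = 1.92 × [1.64 × 1.37 − 0.5 × 1.37²] = 2.51 mA.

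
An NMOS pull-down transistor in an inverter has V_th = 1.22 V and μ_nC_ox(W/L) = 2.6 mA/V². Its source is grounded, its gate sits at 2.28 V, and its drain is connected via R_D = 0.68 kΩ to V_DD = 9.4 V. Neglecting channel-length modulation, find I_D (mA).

V_GS = V_G = 2.28 V, so V_ov = 2.28 − 1.22 = 1.06 V.
Assume saturation: I_D = ½ k_n V_ov² = 0.5 × 2.6 × 1.06² = 1.46 mA, giving V_DS = V_DD − I_D R_D = 9.4 − 1.46 × 0.68 = 8.41 V.
V_DS = 8.41 V ≥ V_ov = 1.06 V, confirming saturation.

I_D = 1.46 mA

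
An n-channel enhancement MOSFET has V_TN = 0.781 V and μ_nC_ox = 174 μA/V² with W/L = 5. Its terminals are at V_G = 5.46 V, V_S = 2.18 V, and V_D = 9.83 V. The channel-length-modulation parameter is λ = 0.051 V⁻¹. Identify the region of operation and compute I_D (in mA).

Saturation; I_D = 3.78 mA

V_GS = V_G − V_S = 5.46 − 2.18 = 3.28 V; V_DS = V_D − V_S = 9.83 − 2.18 = 7.65 V.
k_n = μ_nC_ox · (W/L) = 0.87 mA/V².
V_ov = V_GS − V_TN = 3.28 − 0.781 = 2.5 V.
Since V_DS = 7.65 V ≥ V_ov = 2.5 V, the device is in saturation.
I_D = ½ k_n V_ov² (1 + λ V_DS) = 0.5 × 0.87 × 2.5² × (1 + 0.051 × 7.65) = 3.78 mA.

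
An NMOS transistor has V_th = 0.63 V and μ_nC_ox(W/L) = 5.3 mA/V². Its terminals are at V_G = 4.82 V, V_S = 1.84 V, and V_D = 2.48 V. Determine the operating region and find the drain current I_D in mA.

V_GS = V_G − V_S = 4.82 − 1.84 = 2.98 V; V_DS = V_D − V_S = 2.48 − 1.84 = 0.64 V.
V_ov = V_GS − V_th = 2.98 − 0.63 = 2.35 V.
Since V_DS = 0.64 V < V_ov = 2.35 V, the device is in the triode region.
I_D = k_n [V_ov · V_DS − ½ V_DS²] = 5.3 × [2.35 × 0.64 − 0.5 × 0.64²] = 6.89 mA.

Triode; I_D = 6.89 mA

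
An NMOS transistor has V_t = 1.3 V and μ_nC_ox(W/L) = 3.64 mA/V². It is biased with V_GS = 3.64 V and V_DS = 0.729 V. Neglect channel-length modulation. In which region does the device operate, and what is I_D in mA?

V_ov = V_GS − V_t = 3.64 − 1.3 = 2.34 V.
Since V_DS = 0.729 V < V_ov = 2.34 V, the device is in the triode region.
I_D = k_n [V_ov · V_DS − ½ V_DS²] = 3.64 × [2.34 × 0.729 − 0.5 × 0.729²] = 5.24 mA.

Triode; I_D = 5.24 mA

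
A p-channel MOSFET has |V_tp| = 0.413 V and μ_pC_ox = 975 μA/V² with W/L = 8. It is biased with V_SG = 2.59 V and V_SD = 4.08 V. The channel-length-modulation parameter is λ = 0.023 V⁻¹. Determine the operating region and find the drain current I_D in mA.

Saturation; I_D = 20.2 mA

k_p = μ_pC_ox · (W/L) = 7.8 mA/V².
V_ov = V_SG − |V_tp| = 2.59 − 0.413 = 2.18 V.
Since V_SD = 4.08 V ≥ V_ov = 2.18 V, the device is in saturation.
I_D = ½ k_p V_ov² (1 + λ V_SD) = 0.5 × 7.8 × 2.18² × (1 + 0.023 × 4.08) = 20.2 mA.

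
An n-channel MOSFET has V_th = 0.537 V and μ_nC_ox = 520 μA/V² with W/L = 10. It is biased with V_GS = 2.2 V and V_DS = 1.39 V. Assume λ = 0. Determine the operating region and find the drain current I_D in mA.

Triode; I_D = 7.00 mA

k_n = μ_nC_ox · (W/L) = 5.2 mA/V².
V_ov = V_GS − V_th = 2.2 − 0.537 = 1.66 V.
Since V_DS = 1.39 V < V_ov = 1.66 V, the device is in the triode region.
I_D = k_n [V_ov · V_DS − ½ V_DS²] = 5.2 × [1.66 × 1.39 − 0.5 × 1.39²] = 7 mA.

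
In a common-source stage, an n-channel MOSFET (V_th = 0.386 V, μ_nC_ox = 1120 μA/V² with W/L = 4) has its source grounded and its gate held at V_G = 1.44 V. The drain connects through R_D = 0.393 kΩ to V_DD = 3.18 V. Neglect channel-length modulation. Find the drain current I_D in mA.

I_D = 2.49 mA

V_GS = V_G = 1.44 V, so V_ov = 1.44 − 0.386 = 1.05 V.
k_n = μ_nC_ox · (W/L) = 4.48 mA/V².
Assume saturation: I_D = ½ k_n V_ov² = 0.5 × 4.48 × 1.05² = 2.49 mA, giving V_DS = V_DD − I_D R_D = 3.18 − 2.49 × 0.393 = 2.2 V.
V_DS = 2.2 V ≥ V_ov = 1.05 V, confirming saturation.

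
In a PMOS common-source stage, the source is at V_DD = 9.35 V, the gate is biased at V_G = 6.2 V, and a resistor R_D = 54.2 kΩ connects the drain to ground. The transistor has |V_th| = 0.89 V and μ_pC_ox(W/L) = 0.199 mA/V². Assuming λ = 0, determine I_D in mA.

I_D = 0.165 mA

V_SG = V_DD − V_G = 9.35 − 6.2 = 3.15 V, so V_ov = 3.15 − 0.89 = 2.26 V.
Assume saturation: I_D = ½ k_p V_ov² = 0.5 × 0.199 × 2.26² = 0.508 mA, giving V_SD = V_DD − I_D R_D = 9.35 − 0.508 × 54.2 = -18.2 V.
But -18.2 V < V_ov = 2.26 V, so the device is actually in triode.
In triode I_D = k_p[V_ov V_SD − ½ V_SD²] and I_D = (V_DD − V_SD)/R_D. Equating: 5.39 V_SD² − 25.38 V_SD + 9.35 = 0, giving V_SD = 0.403 V (the root below V_ov).
I_D = (9.35 − 0.403) / 54.2 = 0.165 mA.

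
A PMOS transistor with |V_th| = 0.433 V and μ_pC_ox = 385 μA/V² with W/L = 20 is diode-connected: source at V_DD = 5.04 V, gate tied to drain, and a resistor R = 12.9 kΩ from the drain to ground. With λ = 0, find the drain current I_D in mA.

I_D = 0.334 mA

With gate tied to drain, V_SG = V_SD ≥ V_SG − |V_th|, so the device is in saturation.
k_p = μ_pC_ox · (W/L) = 7.7 mA/V².
KCL at the drain: ½ k_p (V_SG − |V_th|)² = (V_DD − V_SG)/R.
Let x = V_SG − 0.433. Then 49.7 x² + x − 4.607 = 0, giving x = 0.295 V (positive root), so V_SG = 0.728 V.
I_D = (V_DD − V_SG)/R = (5.04 − 0.728) / 12.9 = 0.334 mA.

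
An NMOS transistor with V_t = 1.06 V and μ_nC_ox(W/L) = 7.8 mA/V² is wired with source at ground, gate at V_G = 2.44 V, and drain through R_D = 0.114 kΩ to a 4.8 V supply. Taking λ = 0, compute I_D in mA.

I_D = 7.43 mA

V_GS = V_G = 2.44 V, so V_ov = 2.44 − 1.06 = 1.38 V.
Assume saturation: I_D = ½ k_n V_ov² = 0.5 × 7.8 × 1.38² = 7.43 mA, giving V_DS = V_DD − I_D R_D = 4.8 − 7.43 × 0.114 = 3.95 V.
V_DS = 3.95 V ≥ V_ov = 1.38 V, confirming saturation.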